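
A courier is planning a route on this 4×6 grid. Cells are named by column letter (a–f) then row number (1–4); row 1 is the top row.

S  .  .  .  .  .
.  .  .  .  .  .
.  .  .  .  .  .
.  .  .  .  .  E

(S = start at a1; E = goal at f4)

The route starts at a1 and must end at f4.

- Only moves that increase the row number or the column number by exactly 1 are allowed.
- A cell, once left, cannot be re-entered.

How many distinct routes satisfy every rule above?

56

A right/down-only route from a1 to f4 makes exactly 3 down-moves and 5 right-moves in some order.
With no other constraints that would be C(8,3) = 56 routes.
That gives 56 routes.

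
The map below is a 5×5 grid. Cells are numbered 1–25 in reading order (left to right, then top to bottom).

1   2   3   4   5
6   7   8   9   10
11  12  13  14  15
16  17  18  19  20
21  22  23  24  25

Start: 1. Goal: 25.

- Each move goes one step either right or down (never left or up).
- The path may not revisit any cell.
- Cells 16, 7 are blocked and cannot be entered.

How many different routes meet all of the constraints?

A right/down-only route from 1 to 25 makes exactly 4 down-moves and 4 right-moves in some order.
With no other constraints that would be C(8,4) = 70 routes.
Subtract routes through each blocked cell (inclusion–exclusion for overlaps): − through 7: 40 − through 16: 5 → 25.
That gives 25 routes.

25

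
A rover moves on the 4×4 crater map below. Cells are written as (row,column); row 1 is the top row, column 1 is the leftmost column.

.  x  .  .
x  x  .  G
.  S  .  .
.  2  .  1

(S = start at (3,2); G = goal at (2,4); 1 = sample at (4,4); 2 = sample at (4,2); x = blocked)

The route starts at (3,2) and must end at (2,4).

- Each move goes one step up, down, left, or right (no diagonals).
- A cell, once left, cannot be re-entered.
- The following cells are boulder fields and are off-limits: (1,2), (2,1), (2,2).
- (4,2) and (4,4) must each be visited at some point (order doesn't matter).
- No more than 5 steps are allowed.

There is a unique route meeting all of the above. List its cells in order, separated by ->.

(3,2) -> (4,2) -> (4,3) -> (4,4) -> (3,4) -> (2,4)

The 5-move cap with required stops at (4,2), (4,4) leaves no slack for detours.
Route from (3,2): down to (4,2), 2× right (reaching (4,4)), 2× up (reaching (2,4)) — 5 moves in all.
Check: all required cells visited; 5 ≤ 5 moves.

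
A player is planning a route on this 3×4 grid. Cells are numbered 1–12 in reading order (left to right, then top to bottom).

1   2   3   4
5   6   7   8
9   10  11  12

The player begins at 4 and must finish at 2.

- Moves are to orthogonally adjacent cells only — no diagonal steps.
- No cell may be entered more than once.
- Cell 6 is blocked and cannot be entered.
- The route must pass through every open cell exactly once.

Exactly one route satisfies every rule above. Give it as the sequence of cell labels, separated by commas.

4, 3, 7, 8, 12, 11, 10, 9, 5, 1, 2

Need to visit all 11 open cells exactly once, starting at 4 and ending at 2.
Cell 12 has only two open neighbours (8 and 11), so the path must pass straight through it: one of those is the cell it's entered from and the other is where it exits.
Route from 4: left 1 to 3, down 1 to 7, right 1 to 8, down 1 to 12, left 3 to 9, up 2 to 1, right 1 to 2 — 10 moves in all.
Check: all 11 open cells covered.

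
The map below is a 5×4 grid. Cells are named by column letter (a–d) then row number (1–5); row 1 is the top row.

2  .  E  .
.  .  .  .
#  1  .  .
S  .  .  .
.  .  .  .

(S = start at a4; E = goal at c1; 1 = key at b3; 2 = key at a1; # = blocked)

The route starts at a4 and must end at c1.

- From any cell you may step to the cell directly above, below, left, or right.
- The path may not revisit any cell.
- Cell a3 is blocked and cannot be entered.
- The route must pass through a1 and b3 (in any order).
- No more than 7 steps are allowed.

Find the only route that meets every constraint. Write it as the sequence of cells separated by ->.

The 7-move cap with required stops at a1, b3 leaves no slack for detours.
Route from a4: right to b4, 2× up (reaching b2), left to a2, up to a1, 2× right (reaching c1) — 7 moves in all.
Check: all required cells visited; 7 ≤ 7 moves.

a4 -> b4 -> b3 -> b2 -> a2 -> a1 -> b1 -> c1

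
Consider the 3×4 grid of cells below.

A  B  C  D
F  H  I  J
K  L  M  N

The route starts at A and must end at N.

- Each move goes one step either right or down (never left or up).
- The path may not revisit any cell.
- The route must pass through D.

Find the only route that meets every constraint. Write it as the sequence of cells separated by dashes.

A - B - C - D - J - N

Moves only go right or down, so the column and row indices never decrease.
Route from A: right 3 to D, down 2 to N — 5 moves in all.
Check: all required cells visited.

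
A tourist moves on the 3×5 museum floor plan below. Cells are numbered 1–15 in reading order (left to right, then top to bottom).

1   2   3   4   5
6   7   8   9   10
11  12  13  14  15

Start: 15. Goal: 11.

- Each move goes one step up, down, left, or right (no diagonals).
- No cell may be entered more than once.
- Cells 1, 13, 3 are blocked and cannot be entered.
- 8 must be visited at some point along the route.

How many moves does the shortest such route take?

6

Any route passes through 8 somewhere between 15 and 11. Summing Manhattan distances along the two legs (15 → 8 → 11) gives a lower bound of 3 + 3 = 6 moves.
A route of 6 moves achieves this: 15 → 10 → 9 → 8 → 7 → 12 → 11.
Since 6 matches the lower bound, it is optimal.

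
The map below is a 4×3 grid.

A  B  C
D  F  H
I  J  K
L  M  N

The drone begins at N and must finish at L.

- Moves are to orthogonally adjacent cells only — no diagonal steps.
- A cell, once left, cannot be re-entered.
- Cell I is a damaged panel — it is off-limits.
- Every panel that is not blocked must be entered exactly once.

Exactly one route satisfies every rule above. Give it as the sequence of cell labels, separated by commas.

N, K, H, C, B, A, D, F, J, M, L

Need to visit all 11 open cells exactly once, starting at N and ending at L.
Cell A has only two open neighbours (D and B), so the path must pass straight through it: one of those is the cell it's entered from and the other is where it exits.
Route from N: 3× up (reaching C), 2× left (reaching A), down to D, right to F, 2× down (reaching M), left to L — 10 moves in all.
Check: all 11 open cells covered.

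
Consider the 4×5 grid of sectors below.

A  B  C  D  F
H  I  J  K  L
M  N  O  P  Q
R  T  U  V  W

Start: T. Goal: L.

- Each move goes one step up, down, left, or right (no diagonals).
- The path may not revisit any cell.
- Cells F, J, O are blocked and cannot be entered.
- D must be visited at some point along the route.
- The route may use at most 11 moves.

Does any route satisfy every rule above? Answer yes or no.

One route that works: T → N → I → B → C → D → K → L.

yes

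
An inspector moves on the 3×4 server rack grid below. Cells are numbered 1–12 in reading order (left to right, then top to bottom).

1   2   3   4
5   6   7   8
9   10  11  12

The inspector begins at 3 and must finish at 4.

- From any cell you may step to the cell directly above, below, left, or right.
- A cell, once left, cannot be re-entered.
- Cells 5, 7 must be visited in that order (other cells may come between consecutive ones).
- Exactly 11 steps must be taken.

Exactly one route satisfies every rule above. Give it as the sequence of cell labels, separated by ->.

The waypoints must appear in the order 5, 7, with no cell reused.
Route from 3: left 2 to 1, down 2 to 9, right 1 to 10, up 1 to 6, right 1 to 7, down 1 to 11, right 1 to 12, up 2 to 4 — 11 moves in all.
Check: order respected (5 at step 3, 7 at step 7); 11 moves as required.

3 -> 2 -> 1 -> 5 -> 9 -> 10 -> 6 -> 7 -> 11 -> 12 -> 8 -> 4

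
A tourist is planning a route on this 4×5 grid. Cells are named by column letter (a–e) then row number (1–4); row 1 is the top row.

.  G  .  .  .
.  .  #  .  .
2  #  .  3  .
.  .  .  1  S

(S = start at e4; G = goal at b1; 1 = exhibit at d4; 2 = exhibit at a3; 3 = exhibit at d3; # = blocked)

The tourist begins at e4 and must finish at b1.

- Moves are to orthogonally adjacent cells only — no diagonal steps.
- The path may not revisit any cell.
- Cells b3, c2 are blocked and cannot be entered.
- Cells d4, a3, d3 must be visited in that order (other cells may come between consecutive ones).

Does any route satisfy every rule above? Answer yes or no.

no

Ignoring the required order, 8 revisit-free routes from e4 to b1 pass through all of d4, a3, and d3; the waypoint orders that occur are d3 → d4 → a3 (6); d4 → d3 → a3 (2) — never d4 → a3 → d3.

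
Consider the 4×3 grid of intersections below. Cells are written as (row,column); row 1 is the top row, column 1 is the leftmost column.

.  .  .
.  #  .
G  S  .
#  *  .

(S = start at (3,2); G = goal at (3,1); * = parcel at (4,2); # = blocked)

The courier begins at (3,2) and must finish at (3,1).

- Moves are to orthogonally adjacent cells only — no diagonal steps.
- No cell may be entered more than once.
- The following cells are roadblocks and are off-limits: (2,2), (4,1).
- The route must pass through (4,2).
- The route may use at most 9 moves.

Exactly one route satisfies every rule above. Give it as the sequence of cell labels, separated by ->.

(3,2) -> (4,2) -> (4,3) -> (3,3) -> (2,3) -> (1,3) -> (1,2) -> (1,1) -> (2,1) -> (3,1)

Any route must reach (4,2) and still end at (3,1) within 9 moves, so the order of the required stops is forced.
Route from (3,2): down to (4,2), right to (4,3), 3× up (reaching (1,3)), 2× left (reaching (1,1)), 2× down (reaching (3,1)) — 9 moves in all.
Check: all required cells visited; 9 ≤ 9 moves.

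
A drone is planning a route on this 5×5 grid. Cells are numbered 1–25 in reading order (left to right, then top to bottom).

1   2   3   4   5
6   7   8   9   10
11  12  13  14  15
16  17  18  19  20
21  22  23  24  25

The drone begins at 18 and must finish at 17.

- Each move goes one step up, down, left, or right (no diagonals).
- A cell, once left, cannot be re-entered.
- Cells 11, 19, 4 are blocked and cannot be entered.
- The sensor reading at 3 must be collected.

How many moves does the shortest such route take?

Any route passes through 3 somewhere between 18 and 17. Summing Manhattan distances along the two legs (18 → 3 → 17) gives a lower bound of 3 + 4 = 7 moves.
A route of 7 moves achieves this: 18 → 13 → 8 → 3 → 2 → 7 → 12 → 17.
Since 7 matches the lower bound, it is optimal.

7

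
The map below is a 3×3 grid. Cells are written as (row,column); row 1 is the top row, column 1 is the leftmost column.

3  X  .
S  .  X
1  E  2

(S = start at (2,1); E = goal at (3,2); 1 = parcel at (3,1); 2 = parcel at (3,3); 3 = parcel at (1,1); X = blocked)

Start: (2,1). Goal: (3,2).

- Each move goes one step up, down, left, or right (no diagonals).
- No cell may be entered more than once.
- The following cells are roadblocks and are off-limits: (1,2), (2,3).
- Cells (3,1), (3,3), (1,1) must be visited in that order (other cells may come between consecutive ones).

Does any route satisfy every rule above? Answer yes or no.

no

(3,3) must be visited but has only one open neighbour ((3,2)), and it is neither the start nor the goal — the route would have to enter and leave through (3,2), re-entering it.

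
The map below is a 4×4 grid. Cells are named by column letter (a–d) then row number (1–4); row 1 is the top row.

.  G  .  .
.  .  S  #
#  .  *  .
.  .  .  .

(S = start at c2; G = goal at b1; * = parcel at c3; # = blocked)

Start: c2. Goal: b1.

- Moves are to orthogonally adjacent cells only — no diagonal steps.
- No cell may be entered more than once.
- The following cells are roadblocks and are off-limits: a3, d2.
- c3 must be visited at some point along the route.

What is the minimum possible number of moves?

Any route passes through c3 somewhere between c2 and b1. Summing Manhattan distances along the two legs (c2 → c3 → b1) gives a lower bound of 1 + 3 = 4 moves.
A route of 4 moves achieves this: c2 → c3 → b3 → b2 → b1.
Since 4 matches the lower bound, it is optimal.

4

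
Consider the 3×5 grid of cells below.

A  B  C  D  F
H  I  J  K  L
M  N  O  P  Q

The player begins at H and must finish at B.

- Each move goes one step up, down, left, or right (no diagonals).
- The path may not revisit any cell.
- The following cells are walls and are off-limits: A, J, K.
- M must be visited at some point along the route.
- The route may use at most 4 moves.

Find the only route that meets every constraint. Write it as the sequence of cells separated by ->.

H -> M -> N -> I -> B

Any route must reach M and still end at B within 4 moves, so the order of the required stops is forced.
Route from H: down to M, right to N, 2× up (reaching B) — 4 moves in all.
Check: all required cells visited; 4 ≤ 4 moves.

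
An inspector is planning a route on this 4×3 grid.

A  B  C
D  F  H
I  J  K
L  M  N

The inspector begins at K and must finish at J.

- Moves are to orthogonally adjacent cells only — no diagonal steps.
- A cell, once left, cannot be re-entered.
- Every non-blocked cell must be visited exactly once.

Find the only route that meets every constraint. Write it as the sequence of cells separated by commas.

Need to visit all 12 open cells exactly once, starting at K and ending at J.
Route from K: down to N, 2× left (reaching L), 3× up (reaching A), 2× right (reaching C), down to H, left to F, down to J — 11 moves in all.
Check: all 12 open cells covered.

K, N, M, L, I, D, A, B, C, H, F, J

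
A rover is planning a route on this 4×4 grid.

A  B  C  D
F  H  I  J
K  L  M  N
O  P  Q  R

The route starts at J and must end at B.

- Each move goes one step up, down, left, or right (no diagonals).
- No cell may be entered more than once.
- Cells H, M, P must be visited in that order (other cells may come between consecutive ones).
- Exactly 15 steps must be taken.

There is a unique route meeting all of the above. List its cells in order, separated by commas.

J, D, C, I, H, L, M, N, R, Q, P, O, K, F, A, B

The waypoints must appear in the order H, M, P, with no cell reused.
Route from J: up to D, left to C, down to I, left to H, down to L, 2× right (reaching N), down to R, 3× left (reaching O), 3× up (reaching A), right to B — 15 moves in all.
Check: order respected (H at step 4, M at step 6, P at step 10); 15 moves as required.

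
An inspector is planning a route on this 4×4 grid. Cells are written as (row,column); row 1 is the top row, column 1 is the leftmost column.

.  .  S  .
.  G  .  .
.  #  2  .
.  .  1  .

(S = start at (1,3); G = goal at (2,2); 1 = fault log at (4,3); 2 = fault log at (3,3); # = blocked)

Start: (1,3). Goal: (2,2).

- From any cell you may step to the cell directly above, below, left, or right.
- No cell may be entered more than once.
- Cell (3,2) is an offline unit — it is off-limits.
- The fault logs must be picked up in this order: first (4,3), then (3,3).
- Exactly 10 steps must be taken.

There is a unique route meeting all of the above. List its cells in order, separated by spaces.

(1,3) (1,2) (1,1) (2,1) (3,1) (4,1) (4,2) (4,3) (3,3) (2,3) (2,2)

The waypoints must appear in the order (4,3), (3,3), with no cell reused.
Route from (1,3): left 2 to (1,1), down 3 to (4,1), right 2 to (4,3), up 2 to (2,3), left 1 to (2,2) — 10 moves in all.
Check: order respected (1 at step 7, 2 at step 8); 10 moves as required.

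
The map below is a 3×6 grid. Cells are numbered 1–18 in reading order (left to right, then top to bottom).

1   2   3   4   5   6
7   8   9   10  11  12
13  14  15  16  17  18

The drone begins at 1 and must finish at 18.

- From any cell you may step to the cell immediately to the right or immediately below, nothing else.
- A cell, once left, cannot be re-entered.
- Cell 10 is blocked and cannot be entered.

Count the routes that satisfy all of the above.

9

A right/down-only route from 1 to 18 makes exactly 2 down-moves and 5 right-moves in some order.
With no other constraints that would be C(7,2) = 21 routes.
Subtract routes through each blocked cell (inclusion–exclusion for overlaps): − through 10: 12 → 9.
That gives 9 routes.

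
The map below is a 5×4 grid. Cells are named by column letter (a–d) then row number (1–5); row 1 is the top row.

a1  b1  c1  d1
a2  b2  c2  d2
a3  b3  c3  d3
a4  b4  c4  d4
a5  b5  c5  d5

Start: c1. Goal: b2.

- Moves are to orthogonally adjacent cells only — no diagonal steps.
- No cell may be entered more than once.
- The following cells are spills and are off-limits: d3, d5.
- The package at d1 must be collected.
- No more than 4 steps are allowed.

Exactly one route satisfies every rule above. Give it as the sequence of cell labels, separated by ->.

The 4-move cap with required stops at d1 leaves no slack for detours.
Route from c1: right 1 to d1, down 1 to d2, left 2 to b2 — 4 moves in all.
Check: all required cells visited; 4 ≤ 4 moves.

c1 -> d1 -> d2 -> c2 -> b2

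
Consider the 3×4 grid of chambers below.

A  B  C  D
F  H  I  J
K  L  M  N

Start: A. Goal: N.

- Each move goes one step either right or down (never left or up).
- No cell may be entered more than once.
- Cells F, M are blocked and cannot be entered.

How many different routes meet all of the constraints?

A right/down-only route from A to N makes exactly 2 down-moves and 3 right-moves in some order.
With no other constraints that would be C(5,2) = 10 routes.
Subtract routes through each blocked cell (inclusion–exclusion for overlaps): − through F: 4 − through M: 6 + through F&M: 3 → 3.
That gives 3 routes.

3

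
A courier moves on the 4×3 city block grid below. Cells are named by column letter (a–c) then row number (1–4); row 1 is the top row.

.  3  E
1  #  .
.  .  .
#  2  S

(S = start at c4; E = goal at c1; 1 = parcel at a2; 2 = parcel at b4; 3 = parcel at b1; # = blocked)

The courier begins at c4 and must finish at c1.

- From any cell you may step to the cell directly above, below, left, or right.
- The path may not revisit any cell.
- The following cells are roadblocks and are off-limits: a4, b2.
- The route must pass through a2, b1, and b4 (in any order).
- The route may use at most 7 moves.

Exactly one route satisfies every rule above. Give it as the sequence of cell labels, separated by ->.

The budget equals the shortest possible length, so every move has to be on a shortest route through the required cells.
Route from c4: left to b4, up to b3, left to a3, 2× up (reaching a1), 2× right (reaching c1) — 7 moves in all.
Check: all required cells visited; 7 ≤ 7 moves.

c4 -> b4 -> b3 -> a3 -> a2 -> a1 -> b1 -> c1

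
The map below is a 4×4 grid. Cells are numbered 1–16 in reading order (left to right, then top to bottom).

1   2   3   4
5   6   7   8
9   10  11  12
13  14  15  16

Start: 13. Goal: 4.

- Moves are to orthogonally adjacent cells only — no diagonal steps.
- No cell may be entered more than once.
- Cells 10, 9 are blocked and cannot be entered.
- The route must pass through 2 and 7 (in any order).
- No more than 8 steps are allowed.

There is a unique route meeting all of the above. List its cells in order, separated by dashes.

13 - 14 - 15 - 11 - 7 - 6 - 2 - 3 - 4

The 8-move cap with required stops at 2, 7 leaves no slack for detours.
Route from 13: right 2 to 15, up 2 to 7, left 1 to 6, up 1 to 2, right 2 to 4 — 8 moves in all.
Check: all required cells visited; 8 ≤ 8 moves.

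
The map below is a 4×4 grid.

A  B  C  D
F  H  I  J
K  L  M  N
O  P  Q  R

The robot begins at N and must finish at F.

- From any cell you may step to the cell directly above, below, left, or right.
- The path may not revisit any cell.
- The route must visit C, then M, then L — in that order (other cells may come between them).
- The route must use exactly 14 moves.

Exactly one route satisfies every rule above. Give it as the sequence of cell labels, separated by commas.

N, J, D, C, I, M, Q, P, O, K, L, H, B, A, F

The waypoints must appear in the order C, M, L, with no cell reused.
Route from N: 2× up (reaching D), left to C, 3× down (reaching Q), 2× left (reaching O), up to K, right to L, 2× up (reaching B), left to A, down to F — 14 moves in all.
Check: order respected (C at step 3, M at step 5, L at step 10); 14 moves as required.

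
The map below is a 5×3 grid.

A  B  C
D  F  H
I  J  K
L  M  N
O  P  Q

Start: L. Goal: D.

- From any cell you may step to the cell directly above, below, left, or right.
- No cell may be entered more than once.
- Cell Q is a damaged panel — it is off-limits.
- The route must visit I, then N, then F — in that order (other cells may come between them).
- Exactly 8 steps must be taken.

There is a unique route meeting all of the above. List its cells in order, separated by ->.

L -> I -> J -> M -> N -> K -> H -> F -> D

The waypoints must appear in the order I, N, F, with no cell reused.
Route from L: up 1 to I, right 1 to J, down 1 to M, right 1 to N, up 2 to H, left 2 to D — 8 moves in all.
Check: order respected (I at step 1, N at step 4, F at step 7); 8 moves as required.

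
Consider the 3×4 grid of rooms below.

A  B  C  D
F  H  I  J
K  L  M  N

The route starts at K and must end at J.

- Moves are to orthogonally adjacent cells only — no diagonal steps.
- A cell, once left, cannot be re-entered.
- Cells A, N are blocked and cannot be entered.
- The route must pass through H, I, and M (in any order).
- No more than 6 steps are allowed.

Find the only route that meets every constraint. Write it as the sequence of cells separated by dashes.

K - F - H - L - M - I - J

Any route must reach H, I, and M and still end at J within 6 moves, so the order of the required stops is forced.
Route from K: up 1 to F, right 1 to H, down 1 to L, right 1 to M, up 1 to I, right 1 to J — 6 moves in all.
Check: all required cells visited; 6 ≤ 6 moves.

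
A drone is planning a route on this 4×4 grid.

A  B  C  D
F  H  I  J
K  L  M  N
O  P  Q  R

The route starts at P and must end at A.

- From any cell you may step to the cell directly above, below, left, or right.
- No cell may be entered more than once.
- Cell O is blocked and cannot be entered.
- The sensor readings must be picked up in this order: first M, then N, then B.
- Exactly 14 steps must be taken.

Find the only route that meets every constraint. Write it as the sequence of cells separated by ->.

The waypoints must appear in the order M, N, B, with no cell reused.
Route from P: up to L, left to K, up to F, 2× right (reaching I), 2× down (reaching Q), right to R, 3× up (reaching D), 3× left (reaching A) — 14 moves in all.
Check: order respected (M at step 6, N at step 9, B at step 13); 14 moves as required.

P -> L -> K -> F -> H -> I -> M -> Q -> R -> N -> J -> D -> C -> B -> A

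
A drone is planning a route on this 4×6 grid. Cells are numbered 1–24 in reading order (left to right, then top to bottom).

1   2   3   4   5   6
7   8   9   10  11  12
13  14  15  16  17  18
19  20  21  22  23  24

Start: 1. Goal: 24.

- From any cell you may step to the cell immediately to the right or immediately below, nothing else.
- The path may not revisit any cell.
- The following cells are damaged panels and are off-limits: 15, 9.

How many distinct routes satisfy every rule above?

14

A right/down-only route from 1 to 24 makes exactly 3 down-moves and 5 right-moves in some order.
With no other constraints that would be C(8,3) = 56 routes.
Subtract routes through each blocked cell (inclusion–exclusion for overlaps): − through 9: 30 − through 15: 24 + through 9&15: 12 → 14.
That gives 14 routes.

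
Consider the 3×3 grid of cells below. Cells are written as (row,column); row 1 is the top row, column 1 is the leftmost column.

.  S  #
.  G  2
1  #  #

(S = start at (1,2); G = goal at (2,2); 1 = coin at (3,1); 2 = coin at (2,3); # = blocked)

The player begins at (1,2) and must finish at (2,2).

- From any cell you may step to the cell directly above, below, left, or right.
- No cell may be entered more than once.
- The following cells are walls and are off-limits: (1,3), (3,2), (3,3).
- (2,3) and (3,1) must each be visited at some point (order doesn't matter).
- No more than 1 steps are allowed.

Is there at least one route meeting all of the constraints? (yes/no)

no

(3,1) must be visited but has only one open neighbour ((2,1)), and it is neither the start nor the goal — the route would have to enter and leave through (2,1), re-entering it.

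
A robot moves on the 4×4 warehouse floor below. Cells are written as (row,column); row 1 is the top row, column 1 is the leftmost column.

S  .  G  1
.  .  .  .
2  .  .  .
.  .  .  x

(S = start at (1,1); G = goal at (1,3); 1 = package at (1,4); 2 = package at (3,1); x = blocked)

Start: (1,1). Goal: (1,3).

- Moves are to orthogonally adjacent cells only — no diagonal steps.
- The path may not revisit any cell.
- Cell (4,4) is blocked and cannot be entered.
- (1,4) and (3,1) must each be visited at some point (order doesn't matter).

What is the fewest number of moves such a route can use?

Any route passes through (1,4) and (3,1) in some order between (1,1) and (1,3). Summing Manhattan distances along each leg and taking the cheapest ordering ((1,1) → (3,1) → (1,4) → (1,3)) gives a lower bound of 2 + 5 + 1 = 8 moves.
A route of 8 moves achieves this: (1,1) → (2,1) → (3,1) → (3,2) → (2,2) → (2,3) → (2,4) → (1,4) → (1,3).
Since 8 matches the lower bound, it is optimal.

8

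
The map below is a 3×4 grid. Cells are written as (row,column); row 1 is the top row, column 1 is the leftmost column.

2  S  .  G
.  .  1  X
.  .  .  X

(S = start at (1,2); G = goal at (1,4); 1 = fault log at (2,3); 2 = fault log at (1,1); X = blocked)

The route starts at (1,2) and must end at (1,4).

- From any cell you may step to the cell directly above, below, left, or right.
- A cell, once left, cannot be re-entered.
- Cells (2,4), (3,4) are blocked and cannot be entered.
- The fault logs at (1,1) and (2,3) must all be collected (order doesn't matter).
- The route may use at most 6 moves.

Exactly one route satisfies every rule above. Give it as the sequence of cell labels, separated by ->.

Any route must reach (1,1) and (2,3) and still end at (1,4) within 6 moves, so the order of the required stops is forced.
Route from (1,2): left 1 to (1,1), down 1 to (2,1), right 2 to (2,3), up 1 to (1,3), right 1 to (1,4) — 6 moves in all.
Check: all required cells visited; 6 ≤ 6 moves.

(1,2) -> (1,1) -> (2,1) -> (2,2) -> (2,3) -> (1,3) -> (1,4)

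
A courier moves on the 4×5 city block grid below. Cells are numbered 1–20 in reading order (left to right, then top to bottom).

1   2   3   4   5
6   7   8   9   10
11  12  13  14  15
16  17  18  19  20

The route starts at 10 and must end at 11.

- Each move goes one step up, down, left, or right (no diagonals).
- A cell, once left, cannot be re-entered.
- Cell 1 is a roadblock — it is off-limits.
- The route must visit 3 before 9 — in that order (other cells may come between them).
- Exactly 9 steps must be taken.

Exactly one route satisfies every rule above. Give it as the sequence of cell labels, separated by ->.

The waypoints must appear in the order 3, 9, with no cell reused.
Route from 10: up to 5, 2× left (reaching 3), down to 8, right to 9, down to 14, 3× left (reaching 11) — 9 moves in all.
Check: order respected (3 at step 3, 9 at step 5); 9 moves as required.

10 -> 5 -> 4 -> 3 -> 8 -> 9 -> 14 -> 13 -> 12 -> 11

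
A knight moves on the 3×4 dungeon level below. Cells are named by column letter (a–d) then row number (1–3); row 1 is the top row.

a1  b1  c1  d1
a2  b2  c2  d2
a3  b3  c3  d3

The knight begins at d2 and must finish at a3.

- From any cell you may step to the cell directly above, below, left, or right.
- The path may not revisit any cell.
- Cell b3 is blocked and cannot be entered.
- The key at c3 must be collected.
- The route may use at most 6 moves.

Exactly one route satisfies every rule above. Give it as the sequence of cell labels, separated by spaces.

d2 d3 c3 c2 b2 a2 a3

The 6-move cap with required stops at c3 leaves no slack for detours.
Route from d2: down 1 to d3, left 1 to c3, up 1 to c2, left 2 to a2, down 1 to a3 — 6 moves in all.
Check: all required cells visited; 6 ≤ 6 moves.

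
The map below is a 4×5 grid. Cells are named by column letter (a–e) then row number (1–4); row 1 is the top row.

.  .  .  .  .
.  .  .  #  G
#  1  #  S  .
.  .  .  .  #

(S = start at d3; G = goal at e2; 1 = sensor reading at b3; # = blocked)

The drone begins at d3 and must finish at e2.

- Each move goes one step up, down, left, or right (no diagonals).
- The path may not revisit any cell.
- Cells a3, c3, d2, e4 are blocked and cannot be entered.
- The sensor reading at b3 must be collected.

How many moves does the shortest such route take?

10

Any route passes through b3 somewhere between d3 and e2. Summing Manhattan distances along the two legs (d3 → b3 → e2) gives a lower bound of 2 + 4 = 6 moves.
That bound ignores the blocked cells. Measuring each leg by the fewest moves that actually steer around them (d3→b3: 4; b3→e2: 6) raises the lower bound to 10.
A route of 10 moves exists: d3 → d4 → c4 → b4 → b3 → b2 → b1 → c1 → d1 → e1 → e2.
Since 10 matches that lower bound, it is optimal.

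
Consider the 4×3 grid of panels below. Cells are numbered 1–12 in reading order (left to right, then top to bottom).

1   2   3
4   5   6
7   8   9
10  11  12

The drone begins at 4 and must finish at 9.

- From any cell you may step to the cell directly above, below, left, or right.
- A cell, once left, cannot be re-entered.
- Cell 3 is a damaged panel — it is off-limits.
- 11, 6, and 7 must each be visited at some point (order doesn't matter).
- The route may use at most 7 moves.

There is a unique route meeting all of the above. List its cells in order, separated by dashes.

The budget equals the shortest possible length, so every move has to be on a shortest route through the required cells.
Route from 4: down 2 to 10, right 1 to 11, up 2 to 5, right 1 to 6, down 1 to 9 — 7 moves in all.
Check: all required cells visited; 7 ≤ 7 moves.

4 - 7 - 10 - 11 - 8 - 5 - 6 - 9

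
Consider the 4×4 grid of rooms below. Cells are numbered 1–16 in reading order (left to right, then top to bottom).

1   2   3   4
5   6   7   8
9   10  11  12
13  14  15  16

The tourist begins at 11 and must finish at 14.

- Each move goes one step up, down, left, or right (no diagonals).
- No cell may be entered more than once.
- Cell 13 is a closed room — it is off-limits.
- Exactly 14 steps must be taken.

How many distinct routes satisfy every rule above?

3

Need simple routes of exactly 14 moves from 11 to 14 (Manhattan distance 2, so 6 moves are spent on a detour and 6 undoing it).
Enumerating: 11 7 6 10 9 5 1 2 3 4 8 12 16 15 14 | 11 15 16 12 8 4 3 7 6 2 1 5 9 10 14 | 11 10 9 5 1 2 6 7 3 4 8 12 16 15 14.
That gives 3 routes.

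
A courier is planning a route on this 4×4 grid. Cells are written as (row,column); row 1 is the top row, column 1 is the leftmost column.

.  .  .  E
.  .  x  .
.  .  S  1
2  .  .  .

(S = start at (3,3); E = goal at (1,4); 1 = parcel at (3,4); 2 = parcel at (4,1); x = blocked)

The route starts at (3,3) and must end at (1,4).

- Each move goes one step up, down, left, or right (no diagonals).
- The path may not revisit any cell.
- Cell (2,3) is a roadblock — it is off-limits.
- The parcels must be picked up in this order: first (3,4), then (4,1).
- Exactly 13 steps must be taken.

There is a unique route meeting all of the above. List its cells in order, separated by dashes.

(3,3) - (3,4) - (4,4) - (4,3) - (4,2) - (4,1) - (3,1) - (3,2) - (2,2) - (2,1) - (1,1) - (1,2) - (1,3) - (1,4)

The waypoints must appear in the order (3,4), (4,1), with no cell reused.
Route from (3,3): right 1 to (3,4), down 1 to (4,4), left 3 to (4,1), up 1 to (3,1), right 1 to (3,2), up 1 to (2,2), left 1 to (2,1), up 1 to (1,1), right 3 to (1,4) — 13 moves in all.
Check: order respected (1 at step 1, 2 at step 5); 13 moves as required.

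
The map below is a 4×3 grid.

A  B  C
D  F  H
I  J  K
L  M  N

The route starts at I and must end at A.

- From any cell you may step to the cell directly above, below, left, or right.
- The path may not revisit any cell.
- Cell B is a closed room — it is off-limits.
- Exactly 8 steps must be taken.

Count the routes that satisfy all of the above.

Need simple routes of exactly 8 moves from I to A (Manhattan distance 2, so 3 moves are spent on a detour and 3 undoing it).
Enumerating: I L M J K H F D A | I L M N K H F D A | I L M N K J F D A | I J M N K H F D A.
That gives 4 routes.

4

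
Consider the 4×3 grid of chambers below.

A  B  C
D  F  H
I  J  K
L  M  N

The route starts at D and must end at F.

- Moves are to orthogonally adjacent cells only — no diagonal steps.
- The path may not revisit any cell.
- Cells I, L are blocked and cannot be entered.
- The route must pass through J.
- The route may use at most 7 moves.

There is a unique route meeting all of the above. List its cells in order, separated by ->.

D -> A -> B -> C -> H -> K -> J -> F

The budget equals the shortest possible length, so every move has to be on a shortest route through the required cells.
Route from D: up to A, 2× right (reaching C), 2× down (reaching K), left to J, up to F — 7 moves in all.
Check: all required cells visited; 7 ≤ 7 moves.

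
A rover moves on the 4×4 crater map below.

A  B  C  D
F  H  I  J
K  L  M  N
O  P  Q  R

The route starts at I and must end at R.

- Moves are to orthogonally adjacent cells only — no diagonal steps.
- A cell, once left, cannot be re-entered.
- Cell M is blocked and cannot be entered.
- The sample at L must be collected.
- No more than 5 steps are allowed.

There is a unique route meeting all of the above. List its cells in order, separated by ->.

Any route must reach L and still end at R within 5 moves, so the order of the required stops is forced.
Route from I: left to H, 2× down (reaching P), 2× right (reaching R) — 5 moves in all.
Check: all required cells visited; 5 ≤ 5 moves.

I -> H -> L -> P -> Q -> R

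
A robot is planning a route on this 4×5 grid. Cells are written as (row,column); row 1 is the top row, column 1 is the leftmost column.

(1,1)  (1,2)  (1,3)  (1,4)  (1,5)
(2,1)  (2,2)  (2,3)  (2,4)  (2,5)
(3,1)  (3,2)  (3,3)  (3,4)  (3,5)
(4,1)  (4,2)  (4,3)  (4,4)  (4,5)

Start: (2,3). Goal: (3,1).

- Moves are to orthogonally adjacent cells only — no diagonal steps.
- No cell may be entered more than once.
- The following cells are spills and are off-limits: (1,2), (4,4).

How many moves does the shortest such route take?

The Manhattan distance from (2,3) to (3,1) is |2−3| + |3−1| = 3, so at least 3 moves are needed.
A route of 3 moves achieves this: (2,3) → (3,3) → (3,2) → (3,1).
Since 3 matches the lower bound, it is optimal.

3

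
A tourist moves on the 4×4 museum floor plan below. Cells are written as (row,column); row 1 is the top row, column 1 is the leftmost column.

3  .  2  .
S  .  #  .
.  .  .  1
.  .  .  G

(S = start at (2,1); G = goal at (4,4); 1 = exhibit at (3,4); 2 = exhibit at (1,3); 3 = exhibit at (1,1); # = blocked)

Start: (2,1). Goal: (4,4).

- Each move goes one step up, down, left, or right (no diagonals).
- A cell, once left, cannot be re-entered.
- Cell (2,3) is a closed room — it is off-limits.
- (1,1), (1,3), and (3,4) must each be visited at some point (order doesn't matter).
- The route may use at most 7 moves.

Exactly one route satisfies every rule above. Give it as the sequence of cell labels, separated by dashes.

The budget equals the shortest possible length, so every move has to be on a shortest route through the required cells.
Route from (2,1): up 1 to (1,1), right 3 to (1,4), down 3 to (4,4) — 7 moves in all.
Check: all required cells visited; 7 ≤ 7 moves.

(2,1) - (1,1) - (1,2) - (1,3) - (1,4) - (2,4) - (3,4) - (4,4)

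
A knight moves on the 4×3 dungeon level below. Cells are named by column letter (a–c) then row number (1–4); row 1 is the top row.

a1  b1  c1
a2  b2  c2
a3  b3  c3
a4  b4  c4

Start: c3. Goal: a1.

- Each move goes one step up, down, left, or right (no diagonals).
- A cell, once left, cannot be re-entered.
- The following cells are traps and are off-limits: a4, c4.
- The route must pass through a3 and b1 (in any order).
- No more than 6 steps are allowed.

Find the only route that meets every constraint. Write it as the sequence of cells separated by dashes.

c3 - b3 - a3 - a2 - b2 - b1 - a1

Any route must reach a3 and b1 and still end at a1 within 6 moves, so the order of the required stops is forced.
Route from c3: 2× left (reaching a3), up to a2, right to b2, up to b1, left to a1 — 6 moves in all.
Check: all required cells visited; 6 ≤ 6 moves.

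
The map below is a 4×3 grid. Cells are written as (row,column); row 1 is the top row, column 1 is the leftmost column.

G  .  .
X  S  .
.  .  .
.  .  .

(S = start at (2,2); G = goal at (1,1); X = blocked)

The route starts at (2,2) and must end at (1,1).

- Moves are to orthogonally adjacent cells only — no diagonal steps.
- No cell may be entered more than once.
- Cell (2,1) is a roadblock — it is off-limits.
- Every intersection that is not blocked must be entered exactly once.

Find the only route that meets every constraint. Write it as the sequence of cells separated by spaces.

Need to visit all 11 open cells exactly once, starting at (2,2) and ending at (1,1).
Cell (3,1) has only two open neighbours ((4,1) and (3,2)), so the path must pass straight through it: one of those is the cell it's entered from and the other is where it exits.
Route from (2,2): down 1 to (3,2), left 1 to (3,1), down 1 to (4,1), right 2 to (4,3), up 3 to (1,3), left 2 to (1,1) — 10 moves in all.
Check: all 11 open cells covered.

(2,2) (3,2) (3,1) (4,1) (4,2) (4,3) (3,3) (2,3) (1,3) (1,2) (1,1)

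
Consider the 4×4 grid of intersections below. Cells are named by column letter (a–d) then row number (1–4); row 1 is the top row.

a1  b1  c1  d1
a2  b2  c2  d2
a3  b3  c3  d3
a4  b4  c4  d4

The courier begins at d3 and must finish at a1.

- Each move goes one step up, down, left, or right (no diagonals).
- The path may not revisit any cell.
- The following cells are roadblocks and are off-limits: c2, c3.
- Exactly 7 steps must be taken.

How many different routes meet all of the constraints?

Need simple routes of exactly 7 moves from d3 to a1 (Manhattan distance 5, so 1 moves are spent on a detour and 1 undoing it).
Enumerating: d3 d2 d1 c1 b1 b2 a2 a1 | d3 d4 c4 b4 b3 b2 b1 a1 | d3 d4 c4 b4 b3 b2 a2 a1 | d3 d4 c4 b4 b3 a3 a2 a1 | d3 d4 c4 b4 a4 a3 a2 a1.
That gives 5 routes.

5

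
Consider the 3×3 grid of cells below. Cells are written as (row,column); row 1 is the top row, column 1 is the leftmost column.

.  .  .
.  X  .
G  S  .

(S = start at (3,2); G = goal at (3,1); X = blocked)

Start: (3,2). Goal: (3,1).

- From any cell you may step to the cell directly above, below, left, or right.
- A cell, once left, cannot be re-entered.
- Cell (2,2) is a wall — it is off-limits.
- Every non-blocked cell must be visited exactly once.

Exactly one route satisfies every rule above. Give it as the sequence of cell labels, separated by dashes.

(3,2) - (3,3) - (2,3) - (1,3) - (1,2) - (1,1) - (2,1) - (3,1)

Need to visit all 8 open cells exactly once, starting at (3,2) and ending at (3,1).
Cell (1,1) has only two open neighbours ((2,1) and (1,2)), so the path must pass straight through it: one of those is the cell it's entered from and the other is where it exits.
Route from (3,2): right 1 to (3,3), up 2 to (1,3), left 2 to (1,1), down 2 to (3,1) — 7 moves in all.
Check: all 8 open cells covered.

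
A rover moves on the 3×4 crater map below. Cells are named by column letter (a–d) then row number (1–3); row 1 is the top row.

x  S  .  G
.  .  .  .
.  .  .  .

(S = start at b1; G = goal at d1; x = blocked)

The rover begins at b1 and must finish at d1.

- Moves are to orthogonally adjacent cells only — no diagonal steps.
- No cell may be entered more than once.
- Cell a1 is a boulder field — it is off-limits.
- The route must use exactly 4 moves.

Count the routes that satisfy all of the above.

Need simple routes of exactly 4 moves from b1 to d1 (Manhattan distance 2, so 1 moves are spent on a detour and 1 undoing it).
Enumerating: b1 b2 c2 c1 d1 | b1 b2 c2 d2 d1 | b1 c1 c2 d2 d1.
That gives 3 routes.

3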